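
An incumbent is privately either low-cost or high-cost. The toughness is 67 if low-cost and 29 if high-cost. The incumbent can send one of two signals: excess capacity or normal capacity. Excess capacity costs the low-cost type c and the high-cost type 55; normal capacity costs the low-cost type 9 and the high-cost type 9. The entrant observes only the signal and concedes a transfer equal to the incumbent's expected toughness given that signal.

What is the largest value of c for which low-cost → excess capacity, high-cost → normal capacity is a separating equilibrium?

47

Under separation: excess capacity → low-cost (pays 67); normal capacity → high-cost (pays 29).
High-cost: 29 − 9 = 20 ≥ 67 − 55 = 12. Holds regardless of c. ✓
Low-cost: 67 − c ≥ 29 − 9, so c ≤ 67 − 20 = 47.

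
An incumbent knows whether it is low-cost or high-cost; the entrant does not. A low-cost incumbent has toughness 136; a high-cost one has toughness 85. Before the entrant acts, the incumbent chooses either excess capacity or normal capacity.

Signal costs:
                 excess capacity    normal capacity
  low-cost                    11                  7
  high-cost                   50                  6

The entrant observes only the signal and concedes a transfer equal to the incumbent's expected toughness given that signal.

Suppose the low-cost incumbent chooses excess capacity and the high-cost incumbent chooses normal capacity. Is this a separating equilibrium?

If types separate, excess capacity earns payment 136 and normal capacity earns 85.
Low-cost: excess capacity gives 136 − 11 = 125; normal capacity gives 85 − 7 = 78. No deviation. ✓
High-cost: normal capacity gives 85 − 6 = 79; excess capacity gives 136 − 50 = 86. Would deviate. ✗

No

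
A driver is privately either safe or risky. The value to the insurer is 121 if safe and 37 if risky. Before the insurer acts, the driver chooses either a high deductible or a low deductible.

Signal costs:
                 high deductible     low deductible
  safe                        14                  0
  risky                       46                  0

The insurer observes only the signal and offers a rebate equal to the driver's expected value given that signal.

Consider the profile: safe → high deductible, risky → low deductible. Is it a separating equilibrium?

No

If types separate, high deductible earns payment 121 and low deductible earns 37.
Safe: high deductible gives 121 − 14 = 107; low deductible gives 37 − 0 = 37. No deviation. ✓
Risky: low deductible gives 37 − 0 = 37; high deductible gives 121 − 46 = 75. Would deviate. ✗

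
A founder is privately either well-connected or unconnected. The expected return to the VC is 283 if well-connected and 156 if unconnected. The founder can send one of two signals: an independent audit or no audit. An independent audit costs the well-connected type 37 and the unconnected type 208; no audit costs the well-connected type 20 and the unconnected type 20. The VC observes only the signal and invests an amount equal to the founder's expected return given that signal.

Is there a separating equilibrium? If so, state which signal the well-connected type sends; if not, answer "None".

Try well-connected → audit, unconnected → no audit:
  Under separation the VC infers type exactly: audit → well-connected (pays 283), no audit → unconnected (pays 156).
  Well-connected: audit gives 283 − 37 = 246; no audit gives 156 − 20 = 136. No deviation. ✓
  Unconnected: no audit gives 156 − 20 = 136; audit gives 283 − 208 = 75. No deviation. ✓
Both hold — the well-connected type sends audit.

audit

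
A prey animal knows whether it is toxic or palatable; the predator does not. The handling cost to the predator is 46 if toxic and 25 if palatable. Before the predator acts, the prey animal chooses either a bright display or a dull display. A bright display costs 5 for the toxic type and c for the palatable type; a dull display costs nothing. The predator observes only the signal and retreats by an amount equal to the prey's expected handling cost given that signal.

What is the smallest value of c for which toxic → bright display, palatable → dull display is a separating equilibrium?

21

Under separation: bright display → toxic (pays 46); dull display → palatable (pays 25).
Toxic: 46 − 5 = 41 ≥ 25 − 0 = 25. Holds regardless of c. ✓
Palatable: 25 − 0 ≥ 46 − c, so c ≥ 46 − 25 = 21.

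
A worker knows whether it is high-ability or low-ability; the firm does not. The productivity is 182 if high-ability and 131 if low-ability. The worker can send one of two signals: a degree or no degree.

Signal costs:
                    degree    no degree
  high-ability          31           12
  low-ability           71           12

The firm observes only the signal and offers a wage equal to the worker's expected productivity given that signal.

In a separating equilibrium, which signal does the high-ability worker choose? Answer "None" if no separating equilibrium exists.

degree

Try high-ability → degree, low-ability → no degree:
  Under separation the firm infers type exactly: degree → high-ability (pays 182), no degree → low-ability (pays 131).
  High-ability: degree gives 182 − 31 = 151; no degree gives 131 − 12 = 119. No deviation. ✓
  Low-ability: no degree gives 131 − 12 = 119; degree gives 182 − 71 = 111. No deviation. ✓
Both hold — the high-ability type sends degree.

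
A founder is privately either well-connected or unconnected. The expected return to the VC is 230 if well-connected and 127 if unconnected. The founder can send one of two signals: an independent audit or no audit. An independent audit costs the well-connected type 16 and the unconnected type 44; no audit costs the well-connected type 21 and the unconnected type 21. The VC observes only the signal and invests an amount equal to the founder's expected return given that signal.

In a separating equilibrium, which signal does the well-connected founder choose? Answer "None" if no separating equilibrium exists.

None

Try well-connected → audit, unconnected → no audit:
  Under separation the VC infers type exactly: audit → well-connected (pays 230), no audit → unconnected (pays 127).
  Well-connected: audit gives 230 − 16 = 214; no audit gives 127 − 21 = 106. No deviation. ✓
  Unconnected: no audit gives 127 − 21 = 106; audit gives 230 − 44 = 186. Would deviate. ✗
Try well-connected → no audit, unconnected → audit:
  Under separation the VC infers type exactly: no audit → well-connected (pays 230), audit → unconnected (pays 127).
  Well-connected: no audit gives 230 − 21 = 209; audit gives 127 − 16 = 111. No deviation. ✓
  Unconnected: audit gives 127 − 44 = 83; no audit gives 230 − 21 = 209. Would deviate. ✗
Neither assignment is incentive-compatible.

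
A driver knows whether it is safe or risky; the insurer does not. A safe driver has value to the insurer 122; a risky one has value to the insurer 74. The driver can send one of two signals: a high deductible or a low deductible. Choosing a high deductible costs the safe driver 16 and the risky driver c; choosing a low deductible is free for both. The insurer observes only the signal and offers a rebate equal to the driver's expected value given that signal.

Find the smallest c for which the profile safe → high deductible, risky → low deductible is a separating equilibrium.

Under separation: high deductible → safe (pays 122); low deductible → risky (pays 74).
Safe: 122 − 16 = 106 ≥ 74 − 0 = 74. Holds regardless of c. ✓
Risky: 74 − 0 ≥ 122 − c, so c ≥ 122 − 74 = 48.

48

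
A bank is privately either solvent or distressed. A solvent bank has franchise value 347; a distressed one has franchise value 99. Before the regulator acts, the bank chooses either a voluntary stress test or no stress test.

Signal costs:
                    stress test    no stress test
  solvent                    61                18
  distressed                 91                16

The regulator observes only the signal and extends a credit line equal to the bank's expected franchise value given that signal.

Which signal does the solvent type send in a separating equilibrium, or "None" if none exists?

Try solvent → stress test, distressed → no stress test:
  If types separate, stress test earns payment 347 and no stress test earns 99.
  Solvent: stress test gives 347 − 61 = 286; no stress test gives 99 − 18 = 81. No deviation. ✓
  Distressed: no stress test gives 99 − 16 = 83; stress test gives 347 − 91 = 256. Would deviate. ✗
Try solvent → no stress test, distressed → stress test:
  If types separate, no stress test earns payment 347 and stress test earns 99.
  Solvent: no stress test gives 347 − 18 = 329; stress test gives 99 − 61 = 38. No deviation. ✓
  Distressed: stress test gives 99 − 91 = 8; no stress test gives 347 − 16 = 331. Would deviate. ✗
Neither assignment is incentive-compatible.

None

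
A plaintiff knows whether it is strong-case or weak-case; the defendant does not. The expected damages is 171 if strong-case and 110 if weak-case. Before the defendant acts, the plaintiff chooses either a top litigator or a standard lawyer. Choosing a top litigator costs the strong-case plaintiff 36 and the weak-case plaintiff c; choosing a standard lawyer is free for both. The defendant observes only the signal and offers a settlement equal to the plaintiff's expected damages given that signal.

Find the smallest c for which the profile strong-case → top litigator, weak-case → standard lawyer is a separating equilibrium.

Under separation: top litigator → strong-case (pays 171); standard lawyer → weak-case (pays 110).
Strong-case: 171 − 36 = 135 ≥ 110 − 0 = 110. Holds regardless of c. ✓
Weak-case: 110 − 0 ≥ 171 − c, so c ≥ 171 − 110 = 61.

61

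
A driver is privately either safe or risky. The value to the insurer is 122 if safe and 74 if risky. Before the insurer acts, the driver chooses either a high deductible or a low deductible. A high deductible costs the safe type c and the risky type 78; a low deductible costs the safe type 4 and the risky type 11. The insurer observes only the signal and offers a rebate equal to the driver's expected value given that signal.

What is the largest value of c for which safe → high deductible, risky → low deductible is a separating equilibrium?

52

Under separation: high deductible → safe (pays 122); low deductible → risky (pays 74).
Risky: 74 − 11 = 63 ≥ 122 − 78 = 44. Holds regardless of c. ✓
Safe: 122 − c ≥ 74 − 4, so c ≤ 122 − 70 = 52.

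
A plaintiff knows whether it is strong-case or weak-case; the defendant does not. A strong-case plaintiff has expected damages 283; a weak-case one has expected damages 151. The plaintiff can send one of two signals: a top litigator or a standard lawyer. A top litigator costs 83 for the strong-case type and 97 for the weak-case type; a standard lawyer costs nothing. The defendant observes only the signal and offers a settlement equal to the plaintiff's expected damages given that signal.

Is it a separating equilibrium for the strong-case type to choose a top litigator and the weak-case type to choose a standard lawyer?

Under separation the defendant infers type exactly: top litigator → strong-case (pays 283), standard lawyer → weak-case (pays 151).
Strong-case: top litigator gives 283 − 83 = 200; standard lawyer gives 151 − 0 = 151. No deviation. ✓
Weak-case: standard lawyer gives 151 − 0 = 151; top litigator gives 283 − 97 = 186. Would deviate. ✗

No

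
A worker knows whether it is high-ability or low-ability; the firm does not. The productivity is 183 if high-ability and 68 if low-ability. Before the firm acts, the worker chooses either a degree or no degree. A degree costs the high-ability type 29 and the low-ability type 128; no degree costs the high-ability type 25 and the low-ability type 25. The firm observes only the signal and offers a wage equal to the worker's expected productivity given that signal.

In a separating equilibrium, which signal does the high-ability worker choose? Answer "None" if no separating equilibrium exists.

None

Try high-ability → degree, low-ability → no degree:
  Under separation the firm infers type exactly: degree → high-ability (pays 183), no degree → low-ability (pays 68).
  High-ability: degree gives 183 − 29 = 154; no degree gives 68 − 25 = 43. No deviation. ✓
  Low-ability: no degree gives 68 − 25 = 43; degree gives 183 − 128 = 55. Would deviate. ✗
Try high-ability → no degree, low-ability → degree:
  Under separation the firm infers type exactly: no degree → high-ability (pays 183), degree → low-ability (pays 68).
  High-ability: no degree gives 183 − 25 = 158; degree gives 68 − 29 = 39. No deviation. ✓
  Low-ability: degree gives 68 − 128 = -60; no degree gives 183 − 25 = 158. Would deviate. ✗
Neither assignment is incentive-compatible.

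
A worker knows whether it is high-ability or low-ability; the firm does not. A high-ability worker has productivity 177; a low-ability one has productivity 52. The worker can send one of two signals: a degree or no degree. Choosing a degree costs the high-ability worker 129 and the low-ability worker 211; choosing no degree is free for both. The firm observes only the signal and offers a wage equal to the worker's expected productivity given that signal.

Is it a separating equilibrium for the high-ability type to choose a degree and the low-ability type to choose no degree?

If types separate, degree earns payment 177 and no degree earns 52.
High-ability: degree gives 177 − 129 = 48; no degree gives 52 − 0 = 52. Would deviate. ✗
Low-ability: no degree gives 52 − 0 = 52; degree gives 177 − 211 = -34. No deviation. ✓

No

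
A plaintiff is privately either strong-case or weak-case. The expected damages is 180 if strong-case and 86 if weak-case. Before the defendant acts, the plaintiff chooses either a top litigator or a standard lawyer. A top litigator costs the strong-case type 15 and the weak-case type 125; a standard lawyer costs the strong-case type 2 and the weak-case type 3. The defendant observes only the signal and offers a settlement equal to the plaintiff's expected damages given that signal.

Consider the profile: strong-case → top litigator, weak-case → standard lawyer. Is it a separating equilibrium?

Yes

If types separate, top litigator earns payment 180 and standard lawyer earns 86.
Strong-case: top litigator gives 180 − 15 = 165; standard lawyer gives 86 − 2 = 84. No deviation. ✓
Weak-case: standard lawyer gives 86 − 3 = 83; top litigator gives 180 − 125 = 55. No deviation. ✓
Neither type gains from mimicking the other.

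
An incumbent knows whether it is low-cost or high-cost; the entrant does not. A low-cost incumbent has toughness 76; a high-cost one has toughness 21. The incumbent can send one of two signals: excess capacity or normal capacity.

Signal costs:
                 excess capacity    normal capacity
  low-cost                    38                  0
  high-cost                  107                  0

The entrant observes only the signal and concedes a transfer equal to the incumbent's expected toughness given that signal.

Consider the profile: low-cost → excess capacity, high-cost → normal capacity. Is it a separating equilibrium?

Yes

If types separate, excess capacity earns payment 76 and normal capacity earns 21.
Low-cost: excess capacity gives 76 − 38 = 38; normal capacity gives 21 − 0 = 21. No deviation. ✓
High-cost: normal capacity gives 21 − 0 = 21; excess capacity gives 76 − 107 = -31. No deviation. ✓
Both incentive constraints hold.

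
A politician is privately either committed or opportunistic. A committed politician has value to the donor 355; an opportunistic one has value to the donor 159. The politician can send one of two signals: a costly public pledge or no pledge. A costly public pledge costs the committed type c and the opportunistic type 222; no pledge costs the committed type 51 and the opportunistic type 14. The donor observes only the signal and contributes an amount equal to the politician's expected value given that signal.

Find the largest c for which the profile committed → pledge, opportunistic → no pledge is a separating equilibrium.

Under separation: pledge → committed (pays 355); no pledge → opportunistic (pays 159).
Opportunistic: 159 − 14 = 145 ≥ 355 − 222 = 133. Holds regardless of c. ✓
Committed: 355 − c ≥ 159 − 51, so c ≤ 355 − 108 = 247.

247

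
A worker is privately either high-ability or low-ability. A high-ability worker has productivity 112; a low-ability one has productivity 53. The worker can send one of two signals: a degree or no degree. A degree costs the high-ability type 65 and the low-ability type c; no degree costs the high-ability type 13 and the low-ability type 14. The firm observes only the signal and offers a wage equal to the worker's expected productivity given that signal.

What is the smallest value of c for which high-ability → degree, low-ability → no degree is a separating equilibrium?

73

Under separation: degree → high-ability (pays 112); no degree → low-ability (pays 53).
High-ability: 112 − 65 = 47 ≥ 53 − 13 = 40. Holds regardless of c. ✓
Low-ability: 53 − 14 ≥ 112 − c, so c ≥ 112 − 39 = 73.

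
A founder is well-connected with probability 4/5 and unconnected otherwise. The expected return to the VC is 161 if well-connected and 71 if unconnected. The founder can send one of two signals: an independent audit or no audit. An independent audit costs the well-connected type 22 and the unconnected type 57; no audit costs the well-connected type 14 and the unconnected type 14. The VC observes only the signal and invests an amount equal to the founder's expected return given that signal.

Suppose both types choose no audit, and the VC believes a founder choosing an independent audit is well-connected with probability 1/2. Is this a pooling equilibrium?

Yes

At the pooled signal (no audit) the VC holds the prior 4/5 and pays 4/5·161 + 1/5·71 = 143. Off-path (audit) belief 1/2 gives 1/2·161 + 1/2·71 = 116.
Well-connected: no audit gives 143 − 14 = 129; audit gives 116 − 22 = 94. Stays. ✓
Unconnected: no audit gives 143 − 14 = 129; audit gives 116 − 57 = 59. Stays. ✓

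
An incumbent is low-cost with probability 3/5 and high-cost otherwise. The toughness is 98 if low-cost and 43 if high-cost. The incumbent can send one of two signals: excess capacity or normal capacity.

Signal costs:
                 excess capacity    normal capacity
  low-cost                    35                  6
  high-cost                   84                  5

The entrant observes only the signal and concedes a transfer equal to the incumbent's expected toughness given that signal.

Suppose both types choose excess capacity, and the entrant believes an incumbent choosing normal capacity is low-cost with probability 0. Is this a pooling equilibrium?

On the equilibrium path (excess capacity) the entrant holds the prior 3/5 and pays 3/5·98 + 2/5·43 = 76. Off-path (normal capacity) belief 0 gives 0·98 + 1·43 = 43.
Low-cost: excess capacity gives 76 − 35 = 41; normal capacity gives 43 − 6 = 37. Stays. ✓
High-cost: excess capacity gives 76 − 84 = -8; normal capacity gives 43 − 5 = 38. Deviates. ✗

No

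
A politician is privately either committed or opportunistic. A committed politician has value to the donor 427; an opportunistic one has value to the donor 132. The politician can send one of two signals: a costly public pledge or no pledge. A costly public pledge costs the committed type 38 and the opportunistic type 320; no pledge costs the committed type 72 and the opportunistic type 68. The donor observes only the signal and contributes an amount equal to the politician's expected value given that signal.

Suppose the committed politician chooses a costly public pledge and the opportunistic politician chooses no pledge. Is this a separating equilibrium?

No

If types separate, pledge earns payment 427 and no pledge earns 132.
Committed: pledge gives 427 − 38 = 389; no pledge gives 132 − 72 = 60. No deviation. ✓
Opportunistic: no pledge gives 132 − 68 = 64; pledge gives 427 − 320 = 107. Would deviate. ✗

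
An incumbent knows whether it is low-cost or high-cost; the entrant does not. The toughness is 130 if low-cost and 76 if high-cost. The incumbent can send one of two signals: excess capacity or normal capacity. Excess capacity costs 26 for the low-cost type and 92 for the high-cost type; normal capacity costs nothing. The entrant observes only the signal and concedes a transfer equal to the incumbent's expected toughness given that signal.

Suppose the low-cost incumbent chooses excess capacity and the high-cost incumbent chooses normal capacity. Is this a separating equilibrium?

Yes

Under separation the entrant infers type exactly: excess capacity → low-cost (pays 130), normal capacity → high-cost (pays 76).
Low-cost: excess capacity gives 130 − 26 = 104; normal capacity gives 76 − 0 = 76. No deviation. ✓
High-cost: normal capacity gives 76 − 0 = 76; excess capacity gives 130 − 92 = 38. No deviation. ✓
Both incentive constraints hold.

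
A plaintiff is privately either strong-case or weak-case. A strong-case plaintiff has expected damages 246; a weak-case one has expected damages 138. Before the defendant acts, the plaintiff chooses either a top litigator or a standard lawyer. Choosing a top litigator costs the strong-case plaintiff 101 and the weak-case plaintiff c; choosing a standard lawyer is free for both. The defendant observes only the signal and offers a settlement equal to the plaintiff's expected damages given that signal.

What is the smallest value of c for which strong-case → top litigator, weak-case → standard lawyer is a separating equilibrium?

108

Under separation: top litigator → strong-case (pays 246); standard lawyer → weak-case (pays 138).
Strong-case: 246 − 101 = 145 ≥ 138 − 0 = 138. Holds regardless of c. ✓
Weak-case: 138 − 0 ≥ 246 − c, so c ≥ 246 − 138 = 108.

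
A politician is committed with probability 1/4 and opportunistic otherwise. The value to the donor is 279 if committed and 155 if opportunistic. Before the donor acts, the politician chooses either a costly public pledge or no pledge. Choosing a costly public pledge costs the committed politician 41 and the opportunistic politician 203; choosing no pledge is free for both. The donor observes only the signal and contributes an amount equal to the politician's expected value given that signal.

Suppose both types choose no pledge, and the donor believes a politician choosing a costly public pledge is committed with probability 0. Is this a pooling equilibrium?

At the pooled signal (no pledge) the donor holds the prior 1/4 and pays 1/4·279 + 3/4·155 = 186. Off-path (pledge) belief 0 gives 0·279 + 1·155 = 155.
Committed: no pledge gives 186 − 0 = 186; pledge gives 155 − 41 = 114. Stays. ✓
Opportunistic: no pledge gives 186 − 0 = 186; pledge gives 155 − 203 = -48. Stays. ✓

Yes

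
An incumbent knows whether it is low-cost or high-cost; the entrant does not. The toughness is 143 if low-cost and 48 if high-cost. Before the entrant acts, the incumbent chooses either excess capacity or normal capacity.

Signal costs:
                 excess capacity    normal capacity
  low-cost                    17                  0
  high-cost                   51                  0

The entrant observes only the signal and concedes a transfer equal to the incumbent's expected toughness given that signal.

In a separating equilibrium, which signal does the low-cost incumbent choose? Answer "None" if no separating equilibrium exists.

None

Try low-cost → excess capacity, high-cost → normal capacity:
  If types separate, excess capacity earns payment 143 and normal capacity earns 48.
  Low-cost: excess capacity gives 143 − 17 = 126; normal capacity gives 48 − 0 = 48. No deviation. ✓
  High-cost: normal capacity gives 48 − 0 = 48; excess capacity gives 143 − 51 = 92. Would deviate. ✗
Try low-cost → normal capacity, high-cost → excess capacity:
  If types separate, normal capacity earns payment 143 and excess capacity earns 48.
  Low-cost: normal capacity gives 143 − 0 = 143; excess capacity gives 48 − 17 = 31. No deviation. ✓
  High-cost: excess capacity gives 48 − 51 = -3; normal capacity gives 143 − 0 = 143. Would deviate. ✗
Neither assignment is incentive-compatible.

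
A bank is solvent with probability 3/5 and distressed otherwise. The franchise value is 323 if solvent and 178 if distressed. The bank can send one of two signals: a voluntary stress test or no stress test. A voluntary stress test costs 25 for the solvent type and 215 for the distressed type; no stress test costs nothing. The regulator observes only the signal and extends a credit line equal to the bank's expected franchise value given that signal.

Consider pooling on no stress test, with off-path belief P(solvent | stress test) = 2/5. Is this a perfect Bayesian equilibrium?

Yes

On the equilibrium path (no stress test) the regulator holds the prior 3/5 and pays 3/5·323 + 2/5·178 = 265. Off-path (stress test) belief 2/5 gives 2/5·323 + 3/5·178 = 236.
Solvent: no stress test gives 265 − 0 = 265; stress test gives 236 − 25 = 211. Stays. ✓
Distressed: no stress test gives 265 − 0 = 265; stress test gives 236 − 215 = 21. Stays. ✓
Beliefs are Bayes-consistent on-path and both types best-respond.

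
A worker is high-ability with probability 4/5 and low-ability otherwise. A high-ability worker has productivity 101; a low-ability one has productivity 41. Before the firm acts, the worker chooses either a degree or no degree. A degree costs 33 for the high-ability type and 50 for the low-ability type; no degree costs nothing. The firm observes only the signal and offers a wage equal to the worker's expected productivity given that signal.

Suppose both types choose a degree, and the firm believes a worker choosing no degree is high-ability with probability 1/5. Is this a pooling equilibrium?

At the pooled signal (degree) the firm holds the prior 4/5 and pays 4/5·101 + 1/5·41 = 89. Off-path (no degree) belief 1/5 gives 1/5·101 + 4/5·41 = 53.
High-ability: degree gives 89 − 33 = 56; no degree gives 53 − 0 = 53. Stays. ✓
Low-ability: degree gives 89 − 50 = 39; no degree gives 53 − 0 = 53. Deviates. ✗

No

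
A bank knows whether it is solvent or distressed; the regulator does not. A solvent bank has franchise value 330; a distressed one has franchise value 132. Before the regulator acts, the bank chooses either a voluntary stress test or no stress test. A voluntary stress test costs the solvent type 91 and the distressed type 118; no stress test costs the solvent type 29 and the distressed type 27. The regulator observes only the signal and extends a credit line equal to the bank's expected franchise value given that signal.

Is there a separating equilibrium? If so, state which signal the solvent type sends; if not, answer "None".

None

Try solvent → stress test, distressed → no stress test:
  Under separation the regulator infers type exactly: stress test → solvent (pays 330), no stress test → distressed (pays 132).
  Solvent: stress test gives 330 − 91 = 239; no stress test gives 132 − 29 = 103. No deviation. ✓
  Distressed: no stress test gives 132 − 27 = 105; stress test gives 330 − 118 = 212. Would deviate. ✗
Try solvent → no stress test, distressed → stress test:
  Under separation the regulator infers type exactly: no stress test → solvent (pays 330), stress test → distressed (pays 132).
  Solvent: no stress test gives 330 − 29 = 301; stress test gives 132 − 91 = 41. No deviation. ✓
  Distressed: stress test gives 132 − 118 = 14; no stress test gives 330 − 27 = 303. Would deviate. ✗
Neither assignment is incentive-compatible.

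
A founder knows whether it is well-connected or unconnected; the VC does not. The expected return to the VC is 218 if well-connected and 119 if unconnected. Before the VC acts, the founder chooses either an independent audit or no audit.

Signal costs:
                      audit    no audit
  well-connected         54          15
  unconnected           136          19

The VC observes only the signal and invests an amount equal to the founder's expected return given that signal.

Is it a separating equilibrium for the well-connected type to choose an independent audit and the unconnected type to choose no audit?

If types separate, audit earns payment 218 and no audit earns 119.
Well-connected: audit gives 218 − 54 = 164; no audit gives 119 − 15 = 104. No deviation. ✓
Unconnected: no audit gives 119 − 19 = 100; audit gives 218 − 136 = 82. No deviation. ✓
Neither type gains from mimicking the other.

Yes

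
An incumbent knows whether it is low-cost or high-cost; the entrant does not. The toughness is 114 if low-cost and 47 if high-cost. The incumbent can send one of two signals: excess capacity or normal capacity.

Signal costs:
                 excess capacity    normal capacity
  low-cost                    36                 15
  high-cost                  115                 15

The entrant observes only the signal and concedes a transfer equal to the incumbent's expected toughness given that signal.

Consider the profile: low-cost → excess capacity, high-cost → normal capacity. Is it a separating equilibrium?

Yes

If types separate, excess capacity earns payment 114 and normal capacity earns 47.
Low-cost: excess capacity gives 114 − 36 = 78; normal capacity gives 47 − 15 = 32. No deviation. ✓
High-cost: normal capacity gives 47 − 15 = 32; excess capacity gives 114 − 115 = -1. No deviation. ✓
Neither type gains from mimicking the other.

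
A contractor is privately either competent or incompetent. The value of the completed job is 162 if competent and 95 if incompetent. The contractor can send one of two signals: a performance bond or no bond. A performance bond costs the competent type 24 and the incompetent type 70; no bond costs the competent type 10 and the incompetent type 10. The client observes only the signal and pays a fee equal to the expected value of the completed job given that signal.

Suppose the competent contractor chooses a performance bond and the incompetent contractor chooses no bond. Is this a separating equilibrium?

No

Under separation the client infers type exactly: bond → competent (pays 162), no bond → incompetent (pays 95).
Competent: bond gives 162 − 24 = 138; no bond gives 95 − 10 = 85. No deviation. ✓
Incompetent: no bond gives 95 − 10 = 85; bond gives 162 − 70 = 92. Would deviate. ✗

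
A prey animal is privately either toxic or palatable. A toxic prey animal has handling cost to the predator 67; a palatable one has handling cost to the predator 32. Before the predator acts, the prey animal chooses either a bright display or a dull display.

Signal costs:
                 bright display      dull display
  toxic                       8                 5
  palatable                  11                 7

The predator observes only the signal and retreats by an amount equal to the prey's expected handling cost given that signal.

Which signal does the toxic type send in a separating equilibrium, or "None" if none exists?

None

Try toxic → bright display, palatable → dull display:
  Under separation the predator infers type exactly: bright display → toxic (pays 67), dull display → palatable (pays 32).
  Toxic: bright display gives 67 − 8 = 59; dull display gives 32 − 5 = 27. No deviation. ✓
  Palatable: dull display gives 32 − 7 = 25; bright display gives 67 − 11 = 56. Would deviate. ✗
Try toxic → dull display, palatable → bright display:
  Under separation the predator infers type exactly: dull display → toxic (pays 67), bright display → palatable (pays 32).
  Toxic: dull display gives 67 − 5 = 62; bright display gives 32 − 8 = 24. No deviation. ✓
  Palatable: bright display gives 32 − 11 = 21; dull display gives 67 − 7 = 60. Would deviate. ✗
Neither assignment is incentive-compatible.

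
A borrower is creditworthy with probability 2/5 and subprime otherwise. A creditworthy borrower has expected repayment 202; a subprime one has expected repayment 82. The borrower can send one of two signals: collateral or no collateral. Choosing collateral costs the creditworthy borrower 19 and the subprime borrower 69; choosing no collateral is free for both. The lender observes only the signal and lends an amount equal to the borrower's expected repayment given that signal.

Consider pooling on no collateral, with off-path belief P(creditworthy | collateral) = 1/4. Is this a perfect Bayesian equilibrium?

At the pooled signal (no collateral) the lender holds the prior 2/5 and pays 2/5·202 + 3/5·82 = 130. Off-path (collateral) belief 1/4 gives 1/4·202 + 3/4·82 = 112.
Creditworthy: no collateral gives 130 − 0 = 130; collateral gives 112 − 19 = 93. Stays. ✓
Subprime: no collateral gives 130 − 0 = 130; collateral gives 112 − 69 = 43. Stays. ✓

Yes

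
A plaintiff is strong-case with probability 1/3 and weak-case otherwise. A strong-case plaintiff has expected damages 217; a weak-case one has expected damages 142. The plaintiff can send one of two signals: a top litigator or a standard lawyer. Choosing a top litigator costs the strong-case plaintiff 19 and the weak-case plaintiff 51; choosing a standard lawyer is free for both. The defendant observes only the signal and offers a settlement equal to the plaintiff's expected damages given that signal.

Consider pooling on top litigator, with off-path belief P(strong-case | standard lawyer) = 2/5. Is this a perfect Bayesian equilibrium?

No

At the pooled signal (top litigator) the defendant holds the prior 1/3 and pays 1/3·217 + 2/3·142 = 167. Off-path (standard lawyer) belief 2/5 gives 2/5·217 + 3/5·142 = 172.
Strong-case: top litigator gives 167 − 19 = 148; standard lawyer gives 172 − 0 = 172. Deviates. ✗
Weak-case: top litigator gives 167 − 51 = 116; standard lawyer gives 172 − 0 = 172. Deviates. ✗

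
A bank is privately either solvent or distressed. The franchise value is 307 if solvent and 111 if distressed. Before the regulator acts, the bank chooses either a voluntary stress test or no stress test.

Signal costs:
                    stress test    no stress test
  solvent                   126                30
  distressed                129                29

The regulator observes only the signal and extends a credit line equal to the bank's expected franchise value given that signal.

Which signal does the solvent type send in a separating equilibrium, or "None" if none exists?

None

Try solvent → stress test, distressed → no stress test:
  If types separate, stress test earns payment 307 and no stress test earns 111.
  Solvent: stress test gives 307 − 126 = 181; no stress test gives 111 − 30 = 81. No deviation. ✓
  Distressed: no stress test gives 111 − 29 = 82; stress test gives 307 − 129 = 178. Would deviate. ✗
Try solvent → no stress test, distressed → stress test:
  If types separate, no stress test earns payment 307 and stress test earns 111.
  Solvent: no stress test gives 307 − 30 = 277; stress test gives 111 − 126 = -15. No deviation. ✓
  Distressed: stress test gives 111 − 129 = -18; no stress test gives 307 − 29 = 278. Would deviate. ✗
Neither assignment is incentive-compatible.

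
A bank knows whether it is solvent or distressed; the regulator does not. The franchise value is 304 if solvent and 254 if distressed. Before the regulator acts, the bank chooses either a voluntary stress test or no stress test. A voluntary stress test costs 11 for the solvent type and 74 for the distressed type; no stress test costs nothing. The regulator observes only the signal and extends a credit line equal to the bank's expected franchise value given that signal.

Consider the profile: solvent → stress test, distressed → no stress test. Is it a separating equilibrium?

Under separation the regulator infers type exactly: stress test → solvent (pays 304), no stress test → distressed (pays 254).
Solvent: stress test gives 304 − 11 = 293; no stress test gives 254 − 0 = 254. No deviation. ✓
Distressed: no stress test gives 254 − 0 = 254; stress test gives 304 − 74 = 230. No deviation. ✓
Both incentive constraints hold.

Yes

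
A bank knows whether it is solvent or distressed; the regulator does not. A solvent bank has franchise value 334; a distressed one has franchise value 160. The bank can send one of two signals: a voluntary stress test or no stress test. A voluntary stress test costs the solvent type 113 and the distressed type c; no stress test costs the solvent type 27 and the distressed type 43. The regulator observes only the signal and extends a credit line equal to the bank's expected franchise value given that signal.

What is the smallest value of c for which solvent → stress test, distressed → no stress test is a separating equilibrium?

Under separation: stress test → solvent (pays 334); no stress test → distressed (pays 160).
Solvent: 334 − 113 = 221 ≥ 160 − 27 = 133. Holds regardless of c. ✓
Distressed: 160 − 43 ≥ 334 − c, so c ≥ 334 − 117 = 217.

217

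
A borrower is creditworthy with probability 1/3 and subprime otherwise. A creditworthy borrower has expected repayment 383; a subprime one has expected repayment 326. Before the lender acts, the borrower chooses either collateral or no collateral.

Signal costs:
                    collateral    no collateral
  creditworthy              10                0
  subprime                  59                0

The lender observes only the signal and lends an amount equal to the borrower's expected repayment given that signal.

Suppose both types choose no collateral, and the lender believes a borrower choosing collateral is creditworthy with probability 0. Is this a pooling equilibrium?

On the equilibrium path (no collateral) the lender holds the prior 1/3 and pays 1/3·383 + 2/3·326 = 345. Off-path (collateral) belief 0 gives 0·383 + 1·326 = 326.
Creditworthy: no collateral gives 345 − 0 = 345; collateral gives 326 − 10 = 316. Stays. ✓
Subprime: no collateral gives 345 − 0 = 345; collateral gives 326 − 59 = 267. Stays. ✓
Beliefs are Bayes-consistent on-path and both types best-respond.

Yes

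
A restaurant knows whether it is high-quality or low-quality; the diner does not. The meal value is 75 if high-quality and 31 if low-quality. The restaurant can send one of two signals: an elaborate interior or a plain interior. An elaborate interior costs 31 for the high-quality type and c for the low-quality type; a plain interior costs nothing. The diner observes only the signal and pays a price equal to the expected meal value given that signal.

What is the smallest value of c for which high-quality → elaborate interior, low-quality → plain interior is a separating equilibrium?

Under separation: elaborate interior → high-quality (pays 75); plain interior → low-quality (pays 31).
High-quality: 75 − 31 = 44 ≥ 31 − 0 = 31. Holds regardless of c. ✓
Low-quality: 31 − 0 ≥ 75 − c, so c ≥ 75 − 31 = 44.

44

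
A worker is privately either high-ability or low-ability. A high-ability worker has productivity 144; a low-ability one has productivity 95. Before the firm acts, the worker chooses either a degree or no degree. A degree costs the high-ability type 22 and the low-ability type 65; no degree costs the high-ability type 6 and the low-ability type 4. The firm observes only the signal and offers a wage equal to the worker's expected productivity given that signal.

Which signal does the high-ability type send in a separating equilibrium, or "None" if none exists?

degree

Try high-ability → degree, low-ability → no degree:
  If types separate, degree earns payment 144 and no degree earns 95.
  High-ability: degree gives 144 − 22 = 122; no degree gives 95 − 6 = 89. No deviation. ✓
  Low-ability: no degree gives 95 − 4 = 91; degree gives 144 − 65 = 79. No deviation. ✓
Both hold — the high-ability type sends degree.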